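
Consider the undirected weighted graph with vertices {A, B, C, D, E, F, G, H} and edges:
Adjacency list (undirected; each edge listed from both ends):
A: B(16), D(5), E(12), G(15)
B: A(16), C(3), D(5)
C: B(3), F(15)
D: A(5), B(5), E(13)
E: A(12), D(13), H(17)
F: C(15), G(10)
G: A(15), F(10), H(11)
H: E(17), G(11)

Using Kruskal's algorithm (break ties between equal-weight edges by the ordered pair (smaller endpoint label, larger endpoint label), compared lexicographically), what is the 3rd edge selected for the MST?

B-D

Kruskal's algorithm — process edges by increasing weight (ties by edge label):
B–C (3): add — endpoints in different components.
A–D (5): add — endpoints in different components.
B–D (5): add — endpoints in different components.
F–G (10): add — endpoints in different components.
G–H (11): add — endpoints in different components.
A–E (12): add — endpoints in different components.
D–E (13): skip — D and E already connected.
A–G (15): add — endpoints in different components.
The 3rd edge added is B–D.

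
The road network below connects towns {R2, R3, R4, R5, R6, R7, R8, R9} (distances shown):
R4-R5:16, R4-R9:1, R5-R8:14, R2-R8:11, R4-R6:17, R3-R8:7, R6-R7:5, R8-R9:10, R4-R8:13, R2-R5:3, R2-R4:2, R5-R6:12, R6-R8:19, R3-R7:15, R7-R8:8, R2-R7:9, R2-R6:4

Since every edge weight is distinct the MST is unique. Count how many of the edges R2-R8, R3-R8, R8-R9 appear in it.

1

Kruskal: consider edges lightest-first.
R4-R9 (1): add — endpoints in different components.
R2-R4 (2): add — endpoints in different components.
R2-R5 (3): add — endpoints in different components.
R2-R6 (4): add — endpoints in different components.
R6-R7 (5): add — endpoints in different components.
R3-R8 (7): add — endpoints in different components.
R7-R8 (8): add — endpoints in different components.
MST edge set: {R4-R9, R2-R4, R2-R5, R2-R6, R6-R7, R3-R8, R7-R8}.
Of the listed edges, {R3-R8} are in the MST → 1.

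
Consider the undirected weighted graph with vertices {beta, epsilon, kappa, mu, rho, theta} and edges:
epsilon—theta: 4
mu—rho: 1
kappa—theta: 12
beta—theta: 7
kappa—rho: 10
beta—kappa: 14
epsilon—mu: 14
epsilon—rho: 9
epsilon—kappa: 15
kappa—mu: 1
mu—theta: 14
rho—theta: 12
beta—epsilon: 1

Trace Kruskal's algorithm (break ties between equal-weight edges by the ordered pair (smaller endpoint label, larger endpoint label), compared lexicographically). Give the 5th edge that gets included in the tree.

epsilon-rho

Kruskal's algorithm — process edges by increasing weight (ties by edge label):
beta—epsilon (1): add — endpoints in different components.
kappa—mu (1): add — endpoints in different components.
mu—rho (1): add — endpoints in different components.
epsilon—theta (4): add — endpoints in different components.
beta—theta (7): skip — beta and theta already connected.
epsilon—rho (9): add — endpoints in different components.
The 5th edge added is epsilon—rho.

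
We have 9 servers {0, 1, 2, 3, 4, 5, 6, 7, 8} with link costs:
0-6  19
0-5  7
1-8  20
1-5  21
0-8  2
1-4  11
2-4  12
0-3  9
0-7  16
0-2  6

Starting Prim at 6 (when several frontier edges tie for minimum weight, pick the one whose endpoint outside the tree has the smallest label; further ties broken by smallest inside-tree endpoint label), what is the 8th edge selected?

Grow the tree from 6 using Prim:
Step 1: cheapest edge leaving the tree is 0-6 (19); add 0.
Step 2: cheapest edge leaving the tree is 0-8 (2); add 8.
Step 3: cheapest edge leaving the tree is 0-2 (6); add 2.
Step 4: cheapest edge leaving the tree is 0-5 (7); add 5.
Step 5: cheapest edge leaving the tree is 0-3 (9); add 3.
Step 6: cheapest edge leaving the tree is 2-4 (12); add 4.
Step 7: cheapest edge leaving the tree is 1-4 (11); add 1.
Step 8: cheapest edge leaving the tree is 0-7 (16); add 7.
The 8th edge added is 0-7.

0-7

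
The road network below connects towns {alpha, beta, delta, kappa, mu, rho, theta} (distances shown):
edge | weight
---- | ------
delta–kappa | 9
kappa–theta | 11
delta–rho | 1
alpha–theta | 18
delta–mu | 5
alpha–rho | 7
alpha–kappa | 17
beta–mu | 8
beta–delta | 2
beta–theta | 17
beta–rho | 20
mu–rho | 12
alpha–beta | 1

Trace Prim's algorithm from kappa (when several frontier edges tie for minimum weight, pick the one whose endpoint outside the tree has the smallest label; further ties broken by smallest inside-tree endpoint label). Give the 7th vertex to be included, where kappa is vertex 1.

theta

Prim, starting at kappa.
Step 1: frontier [delta–kappa 9, kappa–theta 11, alpha–kappa 17] → take delta–kappa (9); add delta.
Step 2: frontier [delta–rho 1, beta–delta 2, delta–mu 5, kappa–theta 11, alpha–kappa 17] → take delta–rho (1); add rho.
Step 3: frontier [beta–delta 2, delta–mu 5, kappa–theta 11, alpha–kappa 17, alpha–rho 7, mu–rho 12, beta–rho 20] → take beta–delta (2); add beta.
Step 4: frontier [alpha–beta 1, beta–mu 8, beta–theta 17, delta–mu 5, kappa–theta 11, alpha–kappa 17, alpha–rho 7, mu–rho 12] → take alpha–beta (1); add alpha.
Step 5: frontier [alpha–theta 18, beta–mu 8, beta–theta 17, delta–mu 5, kappa–theta 11, mu–rho 12] → take delta–mu (5); add mu.
Step 6: frontier [alpha–theta 18, beta–theta 17, kappa–theta 11] → take kappa–theta (11); add theta.
Vertex order: kappa, delta, rho, beta, alpha, mu, theta. The 7th vertex is theta.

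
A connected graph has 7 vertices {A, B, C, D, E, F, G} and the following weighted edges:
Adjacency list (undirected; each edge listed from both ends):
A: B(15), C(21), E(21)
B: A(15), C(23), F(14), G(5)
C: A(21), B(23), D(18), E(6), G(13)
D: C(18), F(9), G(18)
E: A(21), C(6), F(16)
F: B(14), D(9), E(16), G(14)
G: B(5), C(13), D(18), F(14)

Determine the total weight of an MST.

62

Prim's algorithm from G:
Step 1: cheapest edge leaving the tree is B G (5); add B.
Step 2: cheapest edge leaving the tree is C G (13); add C.
Step 3: cheapest edge leaving the tree is C E (6); add E.
Step 4: cheapest edge leaving the tree is B F (14); add F.
Step 5: cheapest edge leaving the tree is D F (9); add D.
Step 6: cheapest edge leaving the tree is A B (15); add A.
MST edges: B G, C G, C E, B F, D F, A B; total weight 5+13+6+14+9+15 = 62.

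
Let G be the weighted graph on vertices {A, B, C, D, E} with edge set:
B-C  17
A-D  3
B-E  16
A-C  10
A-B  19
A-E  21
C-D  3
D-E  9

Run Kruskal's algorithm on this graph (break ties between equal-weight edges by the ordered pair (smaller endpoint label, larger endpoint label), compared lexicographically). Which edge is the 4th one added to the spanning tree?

Kruskal's algorithm — process edges by increasing weight (ties by edge label):
A-D (3): add. Components now {A,D} {B} {C} {E}
C-D (3): add. Components now {A,C,D} {B} {E}
D-E (9): add. Components now {A,C,D,E} {B}
A-C (10): skip — A and C already connected.
B-E (16): add. Components now {A,B,C,D,E}
The 4th edge added is B-E.

B-E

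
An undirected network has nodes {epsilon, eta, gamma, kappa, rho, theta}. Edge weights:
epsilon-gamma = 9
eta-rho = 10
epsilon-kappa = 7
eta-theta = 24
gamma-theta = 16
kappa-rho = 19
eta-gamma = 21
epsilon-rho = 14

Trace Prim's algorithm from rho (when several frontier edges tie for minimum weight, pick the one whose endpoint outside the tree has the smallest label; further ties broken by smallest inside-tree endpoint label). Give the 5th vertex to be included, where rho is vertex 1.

Prim's algorithm from rho:
Step 1: frontier [eta-rho 10, epsilon-rho 14, kappa-rho 19] → take eta-rho (10); add eta.
Step 2: frontier [eta-gamma 21, eta-theta 24, epsilon-rho 14, kappa-rho 19] → take epsilon-rho (14); add epsilon.
Step 3: frontier [epsilon-kappa 7, epsilon-gamma 9, eta-gamma 21, eta-theta 24, kappa-rho 19] → take epsilon-kappa (7); add kappa.
Step 4: frontier [epsilon-gamma 9, eta-gamma 21, eta-theta 24] → take epsilon-gamma (9); add gamma.
Step 5: frontier [eta-theta 24, gamma-theta 16] → take gamma-theta (16); add theta.
Vertex order: rho, eta, epsilon, kappa, gamma, theta. The 5th vertex is gamma.

gamma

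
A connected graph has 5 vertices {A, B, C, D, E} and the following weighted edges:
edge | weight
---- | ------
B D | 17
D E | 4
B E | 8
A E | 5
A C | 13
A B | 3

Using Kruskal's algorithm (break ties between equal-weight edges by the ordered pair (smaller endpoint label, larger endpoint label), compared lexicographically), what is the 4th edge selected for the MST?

A-C

Kruskal: consider edges lightest-first.
A B (3): add. Components now {A,B} {C} {D} {E}
D E (4): add. Components now {A,B} {C} {D,E}
A E (5): add. Components now {A,B,D,E} {C}
B E (8): skip — B and E already connected.
A C (13): add. Components now {A,B,C,D,E}
The 4th edge added is A C.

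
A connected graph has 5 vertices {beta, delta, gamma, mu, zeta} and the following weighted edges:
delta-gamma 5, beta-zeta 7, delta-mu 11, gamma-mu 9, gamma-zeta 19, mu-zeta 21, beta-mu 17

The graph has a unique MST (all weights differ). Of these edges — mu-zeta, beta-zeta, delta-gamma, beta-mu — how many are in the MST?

3

Kruskal: consider edges lightest-first.
delta-gamma (5): add — endpoints in different components.
beta-zeta (7): add — endpoints in different components.
gamma-mu (9): add — endpoints in different components.
delta-mu (11): skip — delta and mu already connected.
beta-mu (17): add — endpoints in different components.
MST edge set: {delta-gamma, beta-zeta, gamma-mu, beta-mu}.
Of the listed edges, {beta-zeta, delta-gamma, beta-mu} are in the MST → 3.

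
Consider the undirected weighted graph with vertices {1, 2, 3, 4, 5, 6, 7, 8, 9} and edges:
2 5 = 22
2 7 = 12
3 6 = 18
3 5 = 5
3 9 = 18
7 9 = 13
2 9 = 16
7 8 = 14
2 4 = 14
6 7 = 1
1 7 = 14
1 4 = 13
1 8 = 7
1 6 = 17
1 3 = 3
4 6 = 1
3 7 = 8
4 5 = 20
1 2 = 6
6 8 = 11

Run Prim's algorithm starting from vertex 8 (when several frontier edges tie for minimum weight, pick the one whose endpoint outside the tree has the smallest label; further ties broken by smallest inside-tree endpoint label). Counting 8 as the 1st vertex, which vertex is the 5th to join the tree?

2

Prim's algorithm from 8:
Step 1: cheapest edge leaving the tree is 1 8 (7); add 1.
Step 2: cheapest edge leaving the tree is 1 3 (3); add 3.
Step 3: cheapest edge leaving the tree is 3 5 (5); add 5.
Step 4: cheapest edge leaving the tree is 1 2 (6); add 2.
Step 5: cheapest edge leaving the tree is 3 7 (8); add 7.
Step 6: cheapest edge leaving the tree is 6 7 (1); add 6.
Step 7: cheapest edge leaving the tree is 4 6 (1); add 4.
Step 8: cheapest edge leaving the tree is 7 9 (13); add 9.
Vertex order: 8, 1, 3, 5, 2, 7, 6, 4, 9. The 5th vertex is 2.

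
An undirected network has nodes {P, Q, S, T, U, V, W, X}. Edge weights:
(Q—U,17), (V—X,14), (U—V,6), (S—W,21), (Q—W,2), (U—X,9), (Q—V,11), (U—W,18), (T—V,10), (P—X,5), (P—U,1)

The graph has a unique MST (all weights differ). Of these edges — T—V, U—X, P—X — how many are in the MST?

2

Kruskal: consider edges lightest-first.
P—U (1): add — endpoints in different components.
Q—W (2): add — endpoints in different components.
P—X (5): add — endpoints in different components.
U—V (6): add — endpoints in different components.
U—X (9): skip — U and X already connected.
T—V (10): add — endpoints in different components.
Q—V (11): add — endpoints in different components.
V—X (14): skip — V and X already connected.
Q—U (17): skip — U and Q already connected.
U—W (18): skip — U and W already connected.
S—W (21): add — endpoints in different components.
MST edge set: {P—U, Q—W, P—X, U—V, T—V, Q—V, S—W}.
Of the listed edges, {T—V, P—X} are in the MST → 2.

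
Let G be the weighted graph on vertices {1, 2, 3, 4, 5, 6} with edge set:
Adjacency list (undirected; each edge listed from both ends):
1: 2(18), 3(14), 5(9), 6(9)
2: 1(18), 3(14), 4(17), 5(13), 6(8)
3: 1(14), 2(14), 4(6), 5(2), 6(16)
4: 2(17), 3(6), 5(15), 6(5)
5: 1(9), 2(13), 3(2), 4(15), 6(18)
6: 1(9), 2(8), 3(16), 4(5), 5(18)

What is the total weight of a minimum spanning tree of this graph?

Sort edges by weight, then run Kruskal:
3-5 (2): add — endpoints in different components.
4-6 (5): add — endpoints in different components.
3-4 (6): add — endpoints in different components.
2-6 (8): add — endpoints in different components.
1-5 (9): add — endpoints in different components.
MST edges: 3-5, 4-6, 3-4, 2-6, 1-5; total weight 2+5+6+8+9 = 30.

30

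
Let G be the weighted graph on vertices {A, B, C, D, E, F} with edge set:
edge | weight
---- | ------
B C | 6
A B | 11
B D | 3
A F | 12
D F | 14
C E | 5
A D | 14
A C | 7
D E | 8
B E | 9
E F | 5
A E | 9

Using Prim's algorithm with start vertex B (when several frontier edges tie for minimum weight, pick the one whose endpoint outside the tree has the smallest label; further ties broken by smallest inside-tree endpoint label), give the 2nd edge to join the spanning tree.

Prim, starting at B.
Step 1: cheapest edge leaving the tree is B D (3); add D.
Step 2: cheapest edge leaving the tree is B C (6); add C.
Step 3: cheapest edge leaving the tree is C E (5); add E.
Step 4: cheapest edge leaving the tree is E F (5); add F.
Step 5: cheapest edge leaving the tree is A C (7); add A.
The 2nd edge added is B C.

B-C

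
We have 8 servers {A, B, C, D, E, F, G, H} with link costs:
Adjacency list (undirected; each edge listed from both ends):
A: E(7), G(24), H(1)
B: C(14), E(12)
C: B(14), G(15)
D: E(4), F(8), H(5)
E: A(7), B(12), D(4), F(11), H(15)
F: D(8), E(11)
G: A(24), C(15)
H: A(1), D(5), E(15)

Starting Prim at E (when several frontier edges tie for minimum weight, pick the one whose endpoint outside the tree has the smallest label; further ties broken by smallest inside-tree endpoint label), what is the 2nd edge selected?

Grow the tree from E using Prim:
Step 1: frontier [D-E 4, A-E 7, E-F 11, B-E 12, E-H 15] → take D-E (4); add D.
Step 2: frontier [D-H 5, D-F 8, A-E 7, E-F 11, B-E 12, E-H 15] → take D-H (5); add H.
Step 3: frontier [D-F 8, A-E 7, E-F 11, B-E 12, A-H 1] → take A-H (1); add A.
Step 4: frontier [A-G 24, D-F 8, E-F 11, B-E 12] → take D-F (8); add F.
Step 5: frontier [A-G 24, B-E 12] → take B-E (12); add B.
Step 6: frontier [A-G 24, B-C 14] → take B-C (14); add C.
Step 7: frontier [A-G 24, C-G 15] → take C-G (15); add G.
The 2nd edge added is D-H.

D-H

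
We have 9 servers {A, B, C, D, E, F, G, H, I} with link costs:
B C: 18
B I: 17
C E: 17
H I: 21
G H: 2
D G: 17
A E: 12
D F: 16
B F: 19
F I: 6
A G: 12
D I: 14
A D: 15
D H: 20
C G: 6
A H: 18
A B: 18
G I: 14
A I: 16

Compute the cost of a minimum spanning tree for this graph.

Kruskal: consider edges lightest-first.
G H (2): add — endpoints in different components.
C G (6): add — endpoints in different components.
F I (6): add — endpoints in different components.
A E (12): add — endpoints in different components.
A G (12): add — endpoints in different components.
D I (14): add — endpoints in different components.
G I (14): add — endpoints in different components.
A D (15): skip — A and D already connected.
A I (16): skip — A and I already connected.
D F (16): skip — D and F already connected.
B I (17): add — endpoints in different components.
MST edges: G H, C G, F I, A E, A G, D I, G I, B I; total weight 2+6+6+12+12+14+14+17 = 83.

83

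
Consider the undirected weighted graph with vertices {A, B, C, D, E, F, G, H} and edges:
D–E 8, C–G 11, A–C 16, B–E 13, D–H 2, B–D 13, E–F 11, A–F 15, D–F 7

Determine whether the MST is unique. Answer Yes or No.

Sort edges by weight, then run Kruskal:
D–H (2): add — endpoints in different components.
D–F (7): add — endpoints in different components.
D–E (8): add — endpoints in different components.
C–G (11): add — endpoints in different components.
E–F (11): skip — E and F already connected.
B–D (13): add — endpoints in different components.
B–E (13): skip — B and E already connected.
A–F (15): add — endpoints in different components.
A–C (16): add — endpoints in different components.
Non-tree edge B–E has weight 13, equal to the heaviest edge on its tree cycle — swapping gives another MST of the same weight. Not unique.

No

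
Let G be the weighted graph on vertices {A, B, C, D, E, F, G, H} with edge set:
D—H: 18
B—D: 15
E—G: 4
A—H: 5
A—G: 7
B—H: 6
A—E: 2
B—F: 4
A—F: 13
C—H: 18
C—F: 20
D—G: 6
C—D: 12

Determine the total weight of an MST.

39

Sort edges by weight, then run Kruskal:
A—E (2): add — endpoints in different components.
B—F (4): add — endpoints in different components.
E—G (4): add — endpoints in different components.
A—H (5): add — endpoints in different components.
B—H (6): add — endpoints in different components.
D—G (6): add — endpoints in different components.
A—G (7): skip — A and G already connected.
C—D (12): add — endpoints in different components.
MST edges: A—E, B—F, E—G, A—H, B—H, D—G, C—D; total weight 2+4+4+5+6+6+12 = 39.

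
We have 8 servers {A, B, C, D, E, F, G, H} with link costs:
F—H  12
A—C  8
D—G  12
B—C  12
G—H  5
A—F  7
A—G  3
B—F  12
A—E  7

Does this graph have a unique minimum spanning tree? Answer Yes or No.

Kruskal's algorithm — process edges by increasing weight (ties by edge label):
A—G (3): add — endpoints in different components.
G—H (5): add — endpoints in different components.
A—E (7): add — endpoints in different components.
A—F (7): add — endpoints in different components.
A—C (8): add — endpoints in different components.
B—C (12): add — endpoints in different components.
B—F (12): skip — B and F already connected.
D—G (12): add — endpoints in different components.
Non-tree edge B—F has weight 12, equal to the heaviest edge on its tree cycle — swapping gives another MST of the same weight. Not unique.

No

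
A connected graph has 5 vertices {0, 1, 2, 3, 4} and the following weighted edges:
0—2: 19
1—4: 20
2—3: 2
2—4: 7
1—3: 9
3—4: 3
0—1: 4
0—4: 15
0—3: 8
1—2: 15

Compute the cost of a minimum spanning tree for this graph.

17

Kruskal: consider edges lightest-first.
2—3 (2): add. Components now {0} {1} {2,3} {4}
3—4 (3): add. Components now {0} {1} {2,3,4}
0—1 (4): add. Components now {0,1} {2,3,4}
2—4 (7): skip — 2 and 4 already connected.
0—3 (8): add. Components now {0,1,2,3,4}
MST edges: 2—3, 3—4, 0—1, 0—3; total weight 2+3+4+8 = 17.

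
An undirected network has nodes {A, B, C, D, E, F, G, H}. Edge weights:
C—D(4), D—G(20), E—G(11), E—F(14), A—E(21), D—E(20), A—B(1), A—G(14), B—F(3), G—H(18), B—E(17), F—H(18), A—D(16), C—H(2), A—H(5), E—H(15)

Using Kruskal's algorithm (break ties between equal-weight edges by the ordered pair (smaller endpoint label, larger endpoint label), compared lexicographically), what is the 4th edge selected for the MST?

Kruskal: consider edges lightest-first.
A—B (1): add — endpoints in different components.
C—H (2): add — endpoints in different components.
B—F (3): add — endpoints in different components.
C—D (4): add — endpoints in different components.
A—H (5): add — endpoints in different components.
E—G (11): add — endpoints in different components.
A—G (14): add — endpoints in different components.
The 4th edge added is C—D.

C-D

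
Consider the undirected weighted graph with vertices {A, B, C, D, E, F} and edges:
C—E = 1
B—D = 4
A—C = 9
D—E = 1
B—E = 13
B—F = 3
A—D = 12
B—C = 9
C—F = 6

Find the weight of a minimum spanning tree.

Grow the tree from A using Prim:
Step 1: frontier [A—C 9, A—D 12] → take A—C (9); add C.
Step 2: frontier [A—D 12, C—E 1, C—F 6, B—C 9] → take C—E (1); add E.
Step 3: frontier [A—D 12, C—F 6, B—C 9, D—E 1, B—E 13] → take D—E (1); add D.
Step 4: frontier [C—F 6, B—C 9, B—D 4, B—E 13] → take B—D (4); add B.
Step 5: frontier [B—F 3, C—F 6] → take B—F (3); add F.
MST edges: A—C, C—E, D—E, B—D, B—F; total weight 9+1+1+4+3 = 18.

18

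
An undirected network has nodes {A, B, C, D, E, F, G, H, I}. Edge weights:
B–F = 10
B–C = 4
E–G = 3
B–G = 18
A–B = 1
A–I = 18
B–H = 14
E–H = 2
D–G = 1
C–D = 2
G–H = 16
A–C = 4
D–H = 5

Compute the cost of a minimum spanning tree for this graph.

41

Kruskal: consider edges lightest-first.
A–B (1): add — endpoints in different components.
D–G (1): add — endpoints in different components.
C–D (2): add — endpoints in different components.
E–H (2): add — endpoints in different components.
E–G (3): add — endpoints in different components.
A–C (4): add — endpoints in different components.
B–C (4): skip — B and C already connected.
D–H (5): skip — D and H already connected.
B–F (10): add — endpoints in different components.
B–H (14): skip — B and H already connected.
G–H (16): skip — G and H already connected.
A–I (18): add — endpoints in different components.
MST edges: A–B, D–G, C–D, E–H, E–G, A–C, B–F, A–I; total weight 1+1+2+2+3+4+10+18 = 41.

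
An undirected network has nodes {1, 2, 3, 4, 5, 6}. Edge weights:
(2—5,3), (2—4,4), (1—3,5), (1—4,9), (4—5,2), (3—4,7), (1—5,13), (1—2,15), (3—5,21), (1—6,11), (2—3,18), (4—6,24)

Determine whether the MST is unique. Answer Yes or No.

Kruskal's algorithm — process edges by increasing weight (ties by edge label):
4—5 (2): add — endpoints in different components.
2—5 (3): add — endpoints in different components.
2—4 (4): skip — 2 and 4 already connected.
1—3 (5): add — endpoints in different components.
3—4 (7): add — endpoints in different components.
1—4 (9): skip — 1 and 4 already connected.
1—6 (11): add — endpoints in different components.
Every non-tree edge has weight strictly greater than the heaviest edge on the tree path between its endpoints, so the MST is unique.

Yes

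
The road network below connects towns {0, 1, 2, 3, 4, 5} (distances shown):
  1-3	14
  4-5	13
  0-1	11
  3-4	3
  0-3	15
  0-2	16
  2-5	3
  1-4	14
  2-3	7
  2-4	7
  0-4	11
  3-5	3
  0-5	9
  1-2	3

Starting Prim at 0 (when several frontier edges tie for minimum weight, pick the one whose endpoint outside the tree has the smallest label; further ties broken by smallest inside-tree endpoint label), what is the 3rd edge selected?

Prim, starting at 0.
Step 1: cheapest edge leaving the tree is 0-5 (9); add 5.
Step 2: cheapest edge leaving the tree is 2-5 (3); add 2.
Step 3: cheapest edge leaving the tree is 1-2 (3); add 1.
Step 4: cheapest edge leaving the tree is 3-5 (3); add 3.
Step 5: cheapest edge leaving the tree is 3-4 (3); add 4.
The 3rd edge added is 1-2.

1-2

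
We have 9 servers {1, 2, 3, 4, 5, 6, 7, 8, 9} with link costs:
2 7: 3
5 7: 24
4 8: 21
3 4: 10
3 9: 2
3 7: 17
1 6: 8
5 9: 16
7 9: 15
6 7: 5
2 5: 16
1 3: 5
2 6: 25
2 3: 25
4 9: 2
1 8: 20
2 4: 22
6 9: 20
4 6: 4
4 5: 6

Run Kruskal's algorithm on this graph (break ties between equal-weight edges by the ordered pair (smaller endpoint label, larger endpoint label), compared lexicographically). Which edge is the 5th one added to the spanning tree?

1-3

Kruskal's algorithm — process edges by increasing weight (ties by edge label):
3 9 (2): add — endpoints in different components.
4 9 (2): add — endpoints in different components.
2 7 (3): add — endpoints in different components.
4 6 (4): add — endpoints in different components.
1 3 (5): add — endpoints in different components.
6 7 (5): add — endpoints in different components.
4 5 (6): add — endpoints in different components.
1 6 (8): skip — 1 and 6 already connected.
3 4 (10): skip — 3 and 4 already connected.
7 9 (15): skip — 7 and 9 already connected.
2 5 (16): skip — 2 and 5 already connected.
5 9 (16): skip — 5 and 9 already connected.
3 7 (17): skip — 3 and 7 already connected.
1 8 (20): add — endpoints in different components.
The 5th edge added is 1 3.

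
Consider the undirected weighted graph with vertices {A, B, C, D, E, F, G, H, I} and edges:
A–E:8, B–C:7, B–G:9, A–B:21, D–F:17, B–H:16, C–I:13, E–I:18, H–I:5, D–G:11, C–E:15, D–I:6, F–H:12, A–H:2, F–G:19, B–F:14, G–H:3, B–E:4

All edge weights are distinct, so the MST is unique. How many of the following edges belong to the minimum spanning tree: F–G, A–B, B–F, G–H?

Kruskal: consider edges lightest-first.
A–H (2): add — endpoints in different components.
G–H (3): add — endpoints in different components.
B–E (4): add — endpoints in different components.
H–I (5): add — endpoints in different components.
D–I (6): add — endpoints in different components.
B–C (7): add — endpoints in different components.
A–E (8): add — endpoints in different components.
B–G (9): skip — B and G already connected.
D–G (11): skip — D and G already connected.
F–H (12): add — endpoints in different components.
MST edge set: {A–H, G–H, B–E, H–I, D–I, B–C, A–E, F–H}.
Of the listed edges, {G–H} are in the MST → 1.

1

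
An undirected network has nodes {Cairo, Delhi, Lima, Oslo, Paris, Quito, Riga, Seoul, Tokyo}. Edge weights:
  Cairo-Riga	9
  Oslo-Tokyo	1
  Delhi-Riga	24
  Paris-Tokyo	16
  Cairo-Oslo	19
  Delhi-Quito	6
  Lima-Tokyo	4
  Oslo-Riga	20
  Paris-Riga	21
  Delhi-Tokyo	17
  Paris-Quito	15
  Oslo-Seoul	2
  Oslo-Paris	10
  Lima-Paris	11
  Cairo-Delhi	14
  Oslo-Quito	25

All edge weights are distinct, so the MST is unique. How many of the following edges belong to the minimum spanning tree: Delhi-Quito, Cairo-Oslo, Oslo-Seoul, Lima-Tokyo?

Kruskal: consider edges lightest-first.
Oslo-Tokyo (1): add — endpoints in different components.
Oslo-Seoul (2): add — endpoints in different components.
Lima-Tokyo (4): add — endpoints in different components.
Delhi-Quito (6): add — endpoints in different components.
Cairo-Riga (9): add — endpoints in different components.
Oslo-Paris (10): add — endpoints in different components.
Lima-Paris (11): skip — Paris and Lima already connected.
Cairo-Delhi (14): add — endpoints in different components.
Paris-Quito (15): add — endpoints in different components.
MST edge set: {Oslo-Tokyo, Oslo-Seoul, Lima-Tokyo, Delhi-Quito, Cairo-Riga, Oslo-Paris, Cairo-Delhi, Paris-Quito}.
Of the listed edges, {Delhi-Quito, Oslo-Seoul, Lima-Tokyo} are in the MST → 3.

3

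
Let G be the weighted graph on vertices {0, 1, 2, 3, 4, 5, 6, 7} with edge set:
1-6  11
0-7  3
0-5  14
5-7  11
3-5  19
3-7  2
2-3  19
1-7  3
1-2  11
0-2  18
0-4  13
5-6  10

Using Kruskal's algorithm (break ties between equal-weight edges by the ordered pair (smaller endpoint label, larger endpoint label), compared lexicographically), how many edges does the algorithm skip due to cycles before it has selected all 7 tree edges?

Kruskal's algorithm — process edges by increasing weight (ties by edge label):
3-7 (2): add — endpoints in different components.
0-7 (3): add — endpoints in different components.
1-7 (3): add — endpoints in different components.
5-6 (10): add — endpoints in different components.
1-2 (11): add — endpoints in different components.
1-6 (11): add — endpoints in different components.
5-7 (11): skip — 5 and 7 already connected.
0-4 (13): add — endpoints in different components.
Edges rejected before the tree was complete: 1.

1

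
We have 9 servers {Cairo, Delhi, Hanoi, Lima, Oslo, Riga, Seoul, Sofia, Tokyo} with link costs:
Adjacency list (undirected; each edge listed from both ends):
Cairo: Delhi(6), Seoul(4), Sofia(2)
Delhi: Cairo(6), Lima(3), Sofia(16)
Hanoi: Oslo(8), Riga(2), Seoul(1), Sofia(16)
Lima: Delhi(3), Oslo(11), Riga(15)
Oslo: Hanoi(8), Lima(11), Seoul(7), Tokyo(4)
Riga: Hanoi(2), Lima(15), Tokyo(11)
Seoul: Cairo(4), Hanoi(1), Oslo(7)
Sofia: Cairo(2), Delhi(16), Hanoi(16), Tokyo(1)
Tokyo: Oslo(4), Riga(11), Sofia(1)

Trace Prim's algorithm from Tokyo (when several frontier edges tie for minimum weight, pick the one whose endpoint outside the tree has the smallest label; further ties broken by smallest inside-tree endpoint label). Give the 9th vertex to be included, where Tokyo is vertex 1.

Prim's algorithm from Tokyo:
Step 1: cheapest edge leaving the tree is Sofia Tokyo (1); add Sofia.
Step 2: cheapest edge leaving the tree is Cairo Sofia (2); add Cairo.
Step 3: cheapest edge leaving the tree is Oslo Tokyo (4); add Oslo.
Step 4: cheapest edge leaving the tree is Cairo Seoul (4); add Seoul.
Step 5: cheapest edge leaving the tree is Hanoi Seoul (1); add Hanoi.
Step 6: cheapest edge leaving the tree is Hanoi Riga (2); add Riga.
Step 7: cheapest edge leaving the tree is Cairo Delhi (6); add Delhi.
Step 8: cheapest edge leaving the tree is Delhi Lima (3); add Lima.
Vertex order: Tokyo, Sofia, Cairo, Oslo, Seoul, Hanoi, Riga, Delhi, Lima. The 9th vertex is Lima.

Lima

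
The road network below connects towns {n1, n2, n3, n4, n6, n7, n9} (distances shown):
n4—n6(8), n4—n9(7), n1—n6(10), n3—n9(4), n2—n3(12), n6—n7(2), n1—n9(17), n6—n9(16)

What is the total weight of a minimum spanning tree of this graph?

Kruskal: consider edges lightest-first.
n6—n7 (2): add — endpoints in different components.
n3—n9 (4): add — endpoints in different components.
n4—n9 (7): add — endpoints in different components.
n4—n6 (8): add — endpoints in different components.
n1—n6 (10): add — endpoints in different components.
n2—n3 (12): add — endpoints in different components.
MST edges: n6—n7, n3—n9, n4—n9, n4—n6, n1—n6, n2—n3; total weight 2+4+7+8+10+12 = 43.

43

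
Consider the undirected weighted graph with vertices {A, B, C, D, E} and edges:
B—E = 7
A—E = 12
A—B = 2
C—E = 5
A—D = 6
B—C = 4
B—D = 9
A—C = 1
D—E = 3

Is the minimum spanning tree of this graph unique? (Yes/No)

Yes

Kruskal: consider edges lightest-first.
A—C (1): add — endpoints in different components.
A—B (2): add — endpoints in different components.
D—E (3): add — endpoints in different components.
B—C (4): skip — B and C already connected.
C—E (5): add — endpoints in different components.
Every non-tree edge has weight strictly greater than the heaviest edge on the tree path between its endpoints, so the MST is unique.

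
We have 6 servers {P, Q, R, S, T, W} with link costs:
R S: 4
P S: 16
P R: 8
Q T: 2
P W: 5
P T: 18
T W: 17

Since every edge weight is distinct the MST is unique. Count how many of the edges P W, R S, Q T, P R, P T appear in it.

4

Sort edges by weight, then run Kruskal:
Q T (2): add. Components now {Q,T} {W} {S} {P} {R}
R S (4): add. Components now {Q,T} {W} {R,S} {P}
P W (5): add. Components now {Q,T} {P,W} {R,S}
P R (8): add. Components now {Q,T} {P,R,S,W}
P S (16): skip — S and P already connected.
T W (17): add. Components now {P,Q,R,S,T,W}
MST edge set: {Q T, R S, P W, P R, T W}.
Of the listed edges, {P W, R S, Q T, P R} are in the MST → 4.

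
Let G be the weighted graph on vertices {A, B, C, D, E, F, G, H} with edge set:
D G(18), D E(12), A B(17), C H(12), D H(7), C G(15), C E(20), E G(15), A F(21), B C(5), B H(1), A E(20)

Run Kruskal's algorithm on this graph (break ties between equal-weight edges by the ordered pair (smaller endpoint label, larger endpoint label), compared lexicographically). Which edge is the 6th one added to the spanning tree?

Kruskal's algorithm — process edges by increasing weight (ties by edge label):
B H (1): add — endpoints in different components.
B C (5): add — endpoints in different components.
D H (7): add — endpoints in different components.
C H (12): skip — C and H already connected.
D E (12): add — endpoints in different components.
C G (15): add — endpoints in different components.
E G (15): skip — E and G already connected.
A B (17): add — endpoints in different components.
D G (18): skip — D and G already connected.
A E (20): skip — A and E already connected.
C E (20): skip — C and E already connected.
A F (21): add — endpoints in different components.
The 6th edge added is A B.

A-B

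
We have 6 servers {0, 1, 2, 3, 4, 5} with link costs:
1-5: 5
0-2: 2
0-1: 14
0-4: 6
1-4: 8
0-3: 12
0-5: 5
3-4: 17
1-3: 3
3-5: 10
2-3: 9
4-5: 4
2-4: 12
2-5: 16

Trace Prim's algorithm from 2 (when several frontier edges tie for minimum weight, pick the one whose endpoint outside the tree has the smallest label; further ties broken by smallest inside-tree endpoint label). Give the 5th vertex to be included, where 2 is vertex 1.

1

Prim, starting at 2.
Step 1: frontier [0-2 2, 2-3 9, 2-4 12, 2-5 16] → take 0-2 (2); add 0.
Step 2: frontier [0-5 5, 0-4 6, 0-3 12, 0-1 14, 2-3 9, 2-4 12, 2-5 16] → take 0-5 (5); add 5.
Step 3: frontier [0-4 6, 0-3 12, 0-1 14, 2-3 9, 2-4 12, 4-5 4, 1-5 5, 3-5 10] → take 4-5 (4); add 4.
Step 4: frontier [0-3 12, 0-1 14, 2-3 9, 1-4 8, 3-4 17, 1-5 5, 3-5 10] → take 1-5 (5); add 1.
Step 5: frontier [0-3 12, 1-3 3, 2-3 9, 3-4 17, 3-5 10] → take 1-3 (3); add 3.
Vertex order: 2, 0, 5, 4, 1, 3. The 5th vertex is 1.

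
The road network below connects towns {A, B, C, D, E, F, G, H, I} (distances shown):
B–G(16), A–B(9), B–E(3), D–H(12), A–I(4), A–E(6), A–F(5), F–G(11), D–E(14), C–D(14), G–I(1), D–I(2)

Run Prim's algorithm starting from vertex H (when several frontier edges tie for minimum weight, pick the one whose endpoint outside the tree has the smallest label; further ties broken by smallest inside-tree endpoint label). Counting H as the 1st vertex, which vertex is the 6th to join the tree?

F

Prim, starting at H.
Step 1: frontier [D–H 12] → take D–H (12); add D.
Step 2: frontier [D–I 2, C–D 14, D–E 14] → take D–I (2); add I.
Step 3: frontier [C–D 14, D–E 14, G–I 1, A–I 4] → take G–I (1); add G.
Step 4: frontier [C–D 14, D–E 14, F–G 11, B–G 16, A–I 4] → take A–I (4); add A.
Step 5: frontier [A–F 5, A–E 6, A–B 9, C–D 14, D–E 14, F–G 11, B–G 16] → take A–F (5); add F.
Step 6: frontier [A–E 6, A–B 9, C–D 14, D–E 14, B–G 16] → take A–E (6); add E.
Step 7: frontier [A–B 9, C–D 14, B–E 3, B–G 16] → take B–E (3); add B.
Step 8: frontier [C–D 14] → take C–D (14); add C.
Vertex order: H, D, I, G, A, F, E, B, C. The 6th vertex is F.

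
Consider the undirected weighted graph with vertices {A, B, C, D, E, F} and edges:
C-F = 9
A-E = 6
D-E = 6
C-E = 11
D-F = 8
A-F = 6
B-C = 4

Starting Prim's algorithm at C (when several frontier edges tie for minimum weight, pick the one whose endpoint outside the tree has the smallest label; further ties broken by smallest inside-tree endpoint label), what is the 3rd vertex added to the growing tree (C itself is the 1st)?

F

Prim's algorithm from C:
Step 1: cheapest edge leaving the tree is B-C (4); add B.
Step 2: cheapest edge leaving the tree is C-F (9); add F.
Step 3: cheapest edge leaving the tree is A-F (6); add A.
Step 4: cheapest edge leaving the tree is A-E (6); add E.
Step 5: cheapest edge leaving the tree is D-E (6); add D.
Vertex order: C, B, F, A, E, D. The 3rd vertex is F.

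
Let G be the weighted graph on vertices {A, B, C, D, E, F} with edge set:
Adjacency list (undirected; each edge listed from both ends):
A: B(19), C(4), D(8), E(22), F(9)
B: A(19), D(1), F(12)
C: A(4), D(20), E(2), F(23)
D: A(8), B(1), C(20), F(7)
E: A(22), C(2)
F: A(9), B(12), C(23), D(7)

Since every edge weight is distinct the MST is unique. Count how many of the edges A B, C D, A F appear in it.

Kruskal's algorithm — process edges by increasing weight (ties by edge label):
B D (1): add. Components now {A} {B,D} {C} {E} {F}
C E (2): add. Components now {A} {B,D} {C,E} {F}
A C (4): add. Components now {A,C,E} {B,D} {F}
D F (7): add. Components now {A,C,E} {B,D,F}
A D (8): add. Components now {A,B,C,D,E,F}
MST edge set: {B D, C E, A C, D F, A D}.
Of the listed edges, {} are in the MST → 0.

0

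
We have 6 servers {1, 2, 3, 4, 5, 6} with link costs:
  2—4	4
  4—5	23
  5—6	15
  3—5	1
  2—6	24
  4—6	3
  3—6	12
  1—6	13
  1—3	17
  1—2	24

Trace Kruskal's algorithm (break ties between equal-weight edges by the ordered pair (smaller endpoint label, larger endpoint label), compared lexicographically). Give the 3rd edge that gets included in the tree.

Sort edges by weight, then run Kruskal:
3—5 (1): add. Components now {1} {2} {3,5} {4} {6}
4—6 (3): add. Components now {1} {2} {3,5} {4,6}
2—4 (4): add. Components now {1} {2,4,6} {3,5}
3—6 (12): add. Components now {1} {2,3,4,5,6}
1—6 (13): add. Components now {1,2,3,4,5,6}
The 3rd edge added is 2—4.

2-4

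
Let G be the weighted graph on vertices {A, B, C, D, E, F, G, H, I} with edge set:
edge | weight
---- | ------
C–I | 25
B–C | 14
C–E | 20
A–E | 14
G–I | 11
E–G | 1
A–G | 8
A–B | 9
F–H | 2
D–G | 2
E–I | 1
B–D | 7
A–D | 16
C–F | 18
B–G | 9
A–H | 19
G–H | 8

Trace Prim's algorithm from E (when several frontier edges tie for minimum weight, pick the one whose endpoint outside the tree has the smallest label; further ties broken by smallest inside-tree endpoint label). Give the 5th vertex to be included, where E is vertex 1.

Prim, starting at E.
Step 1: cheapest edge leaving the tree is E–G (1); add G.
Step 2: cheapest edge leaving the tree is E–I (1); add I.
Step 3: cheapest edge leaving the tree is D–G (2); add D.
Step 4: cheapest edge leaving the tree is B–D (7); add B.
Step 5: cheapest edge leaving the tree is A–G (8); add A.
Step 6: cheapest edge leaving the tree is G–H (8); add H.
Step 7: cheapest edge leaving the tree is F–H (2); add F.
Step 8: cheapest edge leaving the tree is B–C (14); add C.
Vertex order: E, G, I, D, B, A, H, F, C. The 5th vertex is B.

B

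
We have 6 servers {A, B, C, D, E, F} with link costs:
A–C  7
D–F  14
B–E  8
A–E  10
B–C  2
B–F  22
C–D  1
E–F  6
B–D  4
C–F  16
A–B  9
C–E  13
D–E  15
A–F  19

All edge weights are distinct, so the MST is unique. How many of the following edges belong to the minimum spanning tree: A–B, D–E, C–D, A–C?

2

Kruskal's algorithm — process edges by increasing weight (ties by edge label):
C–D (1): add — endpoints in different components.
B–C (2): add — endpoints in different components.
B–D (4): skip — B and D already connected.
E–F (6): add — endpoints in different components.
A–C (7): add — endpoints in different components.
B–E (8): add — endpoints in different components.
MST edge set: {C–D, B–C, E–F, A–C, B–E}.
Of the listed edges, {C–D, A–C} are in the MST → 2.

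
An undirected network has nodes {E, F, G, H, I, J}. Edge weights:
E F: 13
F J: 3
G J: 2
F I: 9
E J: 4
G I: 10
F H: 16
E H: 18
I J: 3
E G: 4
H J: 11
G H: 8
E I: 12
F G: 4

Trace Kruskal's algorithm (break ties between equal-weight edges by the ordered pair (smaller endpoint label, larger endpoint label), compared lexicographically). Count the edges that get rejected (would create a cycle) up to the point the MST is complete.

Kruskal's algorithm — process edges by increasing weight (ties by edge label):
G J (2): add — endpoints in different components.
F J (3): add — endpoints in different components.
I J (3): add — endpoints in different components.
E G (4): add — endpoints in different components.
E J (4): skip — E and J already connected.
F G (4): skip — F and G already connected.
G H (8): add — endpoints in different components.
Edges rejected before the tree was complete: 2.

2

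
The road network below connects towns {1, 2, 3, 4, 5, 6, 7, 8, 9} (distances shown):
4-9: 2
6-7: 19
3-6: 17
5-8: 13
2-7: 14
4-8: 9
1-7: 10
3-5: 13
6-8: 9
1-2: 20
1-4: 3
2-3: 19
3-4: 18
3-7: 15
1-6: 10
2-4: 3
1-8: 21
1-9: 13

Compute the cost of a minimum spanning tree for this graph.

62

Prim, starting at 4.
Step 1: cheapest edge leaving the tree is 4-9 (2); add 9.
Step 2: cheapest edge leaving the tree is 1-4 (3); add 1.
Step 3: cheapest edge leaving the tree is 2-4 (3); add 2.
Step 4: cheapest edge leaving the tree is 4-8 (9); add 8.
Step 5: cheapest edge leaving the tree is 6-8 (9); add 6.
Step 6: cheapest edge leaving the tree is 1-7 (10); add 7.
Step 7: cheapest edge leaving the tree is 5-8 (13); add 5.
Step 8: cheapest edge leaving the tree is 3-5 (13); add 3.
MST edges: 4-9, 1-4, 2-4, 4-8, 6-8, 1-7, 5-8, 3-5; total weight 2+3+3+9+9+10+13+13 = 62.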